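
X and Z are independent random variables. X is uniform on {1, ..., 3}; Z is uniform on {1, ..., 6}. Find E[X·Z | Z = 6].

Outcomes with Z = 6: (1,6), (2,6), (3,6), each with probability 1/18.
E[X·Z | Z = 6] = (6 + 12 + 18) / 3 = 12.

12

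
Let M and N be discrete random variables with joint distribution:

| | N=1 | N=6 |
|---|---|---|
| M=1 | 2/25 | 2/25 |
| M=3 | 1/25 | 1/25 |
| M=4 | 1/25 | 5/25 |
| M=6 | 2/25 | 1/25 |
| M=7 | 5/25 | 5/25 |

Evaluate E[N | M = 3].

P(M = 3) = 2/25.
Σ N·P over the event = 1·(1/25) + 6·(1/25) = 7/25.
E[N | M = 3] = (7/25) / (2/25) = 7/2.

7/2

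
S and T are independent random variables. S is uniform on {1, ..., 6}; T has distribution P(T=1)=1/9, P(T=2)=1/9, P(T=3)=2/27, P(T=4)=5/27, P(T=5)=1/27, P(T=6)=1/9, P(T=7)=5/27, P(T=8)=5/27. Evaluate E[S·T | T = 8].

28

P(T = 8) = 5/27.
Summing ST·P(x,y) over outcomes with T = 8 gives 140/27.
E[S·T | T = 8] = (140/27) / (5/27) = 28.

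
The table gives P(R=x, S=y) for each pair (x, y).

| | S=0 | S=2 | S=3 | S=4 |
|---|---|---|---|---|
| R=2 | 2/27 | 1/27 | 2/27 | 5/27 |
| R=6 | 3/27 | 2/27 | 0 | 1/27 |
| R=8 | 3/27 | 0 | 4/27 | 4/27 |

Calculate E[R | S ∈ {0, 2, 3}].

P(S ∈ {0, 2, 3}) = 17/27.
Σ R·P over the event = 2·(2/27) + 2·(1/27) + 2·(2/27) + 6·(3/27) + 6·(2/27) + 8·(3/27) + 8·(4/27) = 32/9.
E[R | S ∈ {0, 2, 3}] = (32/9) / (17/27) = 96/17.

96/17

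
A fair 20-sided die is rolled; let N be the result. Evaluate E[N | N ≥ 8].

14

P(N ≥ 8) = 13/20.
E[N | N ≥ 8] = (91/10) / (13/20) = 14.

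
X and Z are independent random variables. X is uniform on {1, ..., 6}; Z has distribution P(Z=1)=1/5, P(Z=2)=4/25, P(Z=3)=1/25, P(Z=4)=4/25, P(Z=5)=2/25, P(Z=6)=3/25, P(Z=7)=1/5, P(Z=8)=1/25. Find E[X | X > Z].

P(X > Z) = 9/25.
Summing X·P(x,y) over outcomes with X > Z gives 81/50.
E[X | X > Z] = (81/50) / (9/25) = 9/2.

9/2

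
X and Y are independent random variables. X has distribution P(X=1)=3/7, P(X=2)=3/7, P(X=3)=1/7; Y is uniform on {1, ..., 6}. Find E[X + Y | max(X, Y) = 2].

10/3

P(max(X, Y) = 2) = 3/14.
Summing (X+Y)·P(x,y) over outcomes with max(X, Y) = 2 gives 5/7.
E[X + Y | max(X, Y) = 2] = (5/7) / (3/14) = 10/3.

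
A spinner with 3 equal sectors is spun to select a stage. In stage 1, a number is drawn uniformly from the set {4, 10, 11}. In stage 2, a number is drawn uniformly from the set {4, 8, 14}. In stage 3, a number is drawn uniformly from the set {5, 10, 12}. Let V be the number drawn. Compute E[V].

E[V | stage 1] = (4+10+11)/3 = 25/3.
E[V | stage 2] = (4+8+14)/3 = 26/3.
E[V | stage 3] = (5+10+12)/3 = 9.
By the law of total expectation,
E[V] = (1/3)·(25/3) + (1/3)·(26/3) + (1/3)·(9) = 26/3.

26/3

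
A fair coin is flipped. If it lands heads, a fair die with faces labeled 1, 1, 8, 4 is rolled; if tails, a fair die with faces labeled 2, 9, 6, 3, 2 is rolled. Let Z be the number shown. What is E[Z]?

E[Z | heads] = (1+1+8+4)/4 = 7/2.
E[Z | tails] = (2+9+6+3+2)/5 = 22/5.
E[Z] = (1/2)·(7/2) + (1/2)·(22/5) = 79/20.

79/20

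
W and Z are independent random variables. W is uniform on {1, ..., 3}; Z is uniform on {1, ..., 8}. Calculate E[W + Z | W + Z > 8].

P(W + Z > 8) = 1/4.
Summing (W+Z)·P(x,y) over outcomes with W + Z > 8 gives 29/12.
E[W + Z | W + Z > 8] = (29/12) / (1/4) = 29/3.

29/3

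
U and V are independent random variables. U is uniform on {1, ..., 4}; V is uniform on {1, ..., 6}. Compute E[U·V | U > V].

P(U > V) = 1/4.
Summing UV·P(x,y) over outcomes with U > V gives 35/24.
E[U·V | U > V] = (35/24) / (1/4) = 35/6.

35/6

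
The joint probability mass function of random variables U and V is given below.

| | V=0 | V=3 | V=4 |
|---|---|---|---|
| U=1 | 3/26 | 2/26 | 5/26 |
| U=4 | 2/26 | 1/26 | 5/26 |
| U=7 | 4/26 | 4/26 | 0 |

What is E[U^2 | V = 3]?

214/7

P(V = 3) = 7/26.
Summing U^2·P(U=x,V=y) over the conditioning event gives 107/13.
E[U^2 | V = 3] = (107/13) / (7/26) = 214/7.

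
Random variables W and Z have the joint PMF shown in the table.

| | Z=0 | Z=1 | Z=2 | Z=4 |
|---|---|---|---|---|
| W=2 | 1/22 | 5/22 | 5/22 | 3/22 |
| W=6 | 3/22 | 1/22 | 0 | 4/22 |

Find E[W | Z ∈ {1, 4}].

P(Z ∈ {1, 4}) = 13/22.
Summing W·P(W=x,Z=y) over the conditioning event gives 23/11.
E[W | Z ∈ {1, 4}] = (23/11) / (13/22) = 46/13.

46/13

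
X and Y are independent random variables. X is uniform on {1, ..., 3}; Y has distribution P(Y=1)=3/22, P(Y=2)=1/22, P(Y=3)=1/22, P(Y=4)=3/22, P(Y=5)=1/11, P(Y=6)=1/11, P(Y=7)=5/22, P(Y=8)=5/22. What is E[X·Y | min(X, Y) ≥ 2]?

15

P(min(X, Y) ≥ 2) = 19/33.
Summing XY·P(x,y) over outcomes with min(X, Y) ≥ 2 gives 95/11.
E[X·Y | min(X, Y) ≥ 2] = (95/11) / (19/33) = 15.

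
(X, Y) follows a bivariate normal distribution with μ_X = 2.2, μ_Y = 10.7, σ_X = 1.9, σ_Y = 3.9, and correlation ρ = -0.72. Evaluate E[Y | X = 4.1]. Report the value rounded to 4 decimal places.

For a bivariate normal, E[Y | X=x] = μ_Y + ρ·(σ_Y/σ_X)·(x − μ_X).
E[Y | X=4.1] = 10.7 + (-0.72)·(3.9/1.9)·(4.1 − (2.2)) = 10.7 + (-1.4779)·(1.9) = 7.8920.

7.8920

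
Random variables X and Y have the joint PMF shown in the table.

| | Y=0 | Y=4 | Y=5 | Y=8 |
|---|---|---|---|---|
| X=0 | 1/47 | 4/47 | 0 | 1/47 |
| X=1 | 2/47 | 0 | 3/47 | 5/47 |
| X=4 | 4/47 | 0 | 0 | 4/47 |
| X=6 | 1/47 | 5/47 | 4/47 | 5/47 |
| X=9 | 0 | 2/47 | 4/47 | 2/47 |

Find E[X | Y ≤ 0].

3

P(Y ≤ 0) = 8/47.
Summing X·P(X=x,Y=y) over the conditioning event gives 24/47.
E[X | Y ≤ 0] = (24/47) / (8/47) = 3.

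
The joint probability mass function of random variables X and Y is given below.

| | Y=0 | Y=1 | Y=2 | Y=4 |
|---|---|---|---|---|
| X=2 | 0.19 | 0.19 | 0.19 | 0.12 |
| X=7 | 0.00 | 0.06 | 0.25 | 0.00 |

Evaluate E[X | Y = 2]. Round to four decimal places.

4.8409

P(Y = 2) = 0.44.
Σ X·P over the event = 2·(0.19) + 7·(0.25) = 2.13.
E[X | Y = 2] = (2.13) / (0.44) = 4.8409.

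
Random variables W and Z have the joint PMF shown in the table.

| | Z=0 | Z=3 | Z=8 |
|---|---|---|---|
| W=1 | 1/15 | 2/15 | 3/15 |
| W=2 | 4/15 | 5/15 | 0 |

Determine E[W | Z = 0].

9/5

P(Z = 0) = 1/3.
Σ W·P over the event = 1·(1/15) + 2·(4/15) = 3/5.
E[W | Z = 0] = (3/5) / (1/3) = 9/5.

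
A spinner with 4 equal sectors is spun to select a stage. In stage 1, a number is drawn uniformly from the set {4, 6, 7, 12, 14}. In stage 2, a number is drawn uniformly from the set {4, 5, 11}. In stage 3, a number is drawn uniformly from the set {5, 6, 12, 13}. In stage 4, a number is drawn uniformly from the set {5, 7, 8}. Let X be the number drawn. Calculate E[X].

116/15

E[X | stage 1] = (4+6+7+12+14)/5 = 43/5.
E[X | stage 2] = (4+5+11)/3 = 20/3.
E[X | stage 3] = (5+6+12+13)/4 = 9.
E[X | stage 4] = (5+7+8)/3 = 20/3.
By the law of total expectation,
E[X] = (1/4)·(43/5) + (1/4)·(20/3) + (1/4)·(9) + (1/4)·(20/3) = 116/15.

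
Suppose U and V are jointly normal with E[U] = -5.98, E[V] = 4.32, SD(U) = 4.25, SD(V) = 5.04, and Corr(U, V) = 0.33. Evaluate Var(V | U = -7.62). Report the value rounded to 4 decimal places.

22.6354

For a bivariate normal, Var(V | U=x) = σ_V²(1 − ρ²).
Var(V | U=-7.62) = (5.04)²·(1 − (0.33)²) = 25.4016·0.8911 = 22.6354.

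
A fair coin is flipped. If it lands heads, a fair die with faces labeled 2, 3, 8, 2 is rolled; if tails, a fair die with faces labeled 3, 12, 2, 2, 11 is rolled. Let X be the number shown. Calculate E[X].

39/8

E[X | heads] = (2+3+8+2)/4 = 15/4.
E[X | tails] = (3+12+2+2+11)/5 = 6.
By the law of total expectation,
E[X] = (1/2)·(15/4) + (1/2)·(6) = 39/8.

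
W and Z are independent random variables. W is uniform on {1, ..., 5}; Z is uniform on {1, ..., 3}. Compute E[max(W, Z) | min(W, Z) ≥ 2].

Outcomes with min(W, Z) ≥ 2: (2,2), (2,3), (3,2), (3,3), (4,2), (4,3), (5,2), (5,3), each with probability 1/15.
E[max(W, Z) | min(W, Z) ≥ 2] = (2 + 3 + 3 + 3 + 4 + 4 + 5 + 5) / 8 = 29/8.

29/8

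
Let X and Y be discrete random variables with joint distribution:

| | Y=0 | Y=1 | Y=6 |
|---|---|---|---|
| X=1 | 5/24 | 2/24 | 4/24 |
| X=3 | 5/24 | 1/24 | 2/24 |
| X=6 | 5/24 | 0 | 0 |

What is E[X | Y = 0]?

P(Y = 0) = 5/8.
Σ X·P over the event = 1·(5/24) + 3·(5/24) + 6·(5/24) = 25/12.
E[X | Y = 0] = (25/12) / (5/8) = 10/3.

10/3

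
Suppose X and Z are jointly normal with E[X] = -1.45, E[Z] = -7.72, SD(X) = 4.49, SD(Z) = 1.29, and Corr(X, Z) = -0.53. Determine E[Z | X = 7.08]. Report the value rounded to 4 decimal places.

-9.0189

The regression of Z on X has slope ρ·σ_Z/σ_X and passes through (μ_X, μ_Z).
E[Z | X=7.08] = -7.72 + (-0.53)·(1.29/4.49)·(7.08 − (-1.45)) = -7.72 + (-0.15227)·(8.53) = -9.0189.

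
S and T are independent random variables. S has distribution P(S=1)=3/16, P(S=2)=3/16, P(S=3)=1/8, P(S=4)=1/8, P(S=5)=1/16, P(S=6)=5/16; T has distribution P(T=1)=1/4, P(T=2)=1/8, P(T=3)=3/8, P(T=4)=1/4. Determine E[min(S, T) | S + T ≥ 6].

P(S + T ≥ 6) = 19/32.
Summing min(S,T)·P(x,y) over outcomes with S + T ≥ 6 gives 103/64.
E[min(S, T) | S + T ≥ 6] = (103/64) / (19/32) = 103/38.

103/38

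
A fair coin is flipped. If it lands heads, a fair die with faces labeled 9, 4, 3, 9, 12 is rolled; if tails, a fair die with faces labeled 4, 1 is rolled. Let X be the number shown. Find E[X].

E[X | heads] = (9+4+3+9+12)/5 = 37/5.
E[X | tails] = (4+1)/2 = 5/2.
By the law of total expectation,
E[X] = (1/2)·(37/5) + (1/2)·(5/2) = 99/20.

99/20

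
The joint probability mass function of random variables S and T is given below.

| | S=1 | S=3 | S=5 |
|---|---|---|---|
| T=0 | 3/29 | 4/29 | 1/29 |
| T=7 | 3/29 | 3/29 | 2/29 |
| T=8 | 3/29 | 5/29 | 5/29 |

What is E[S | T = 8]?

43/13

P(T = 8) = 13/29.
Σ S·P over the event = 1·(3/29) + 3·(5/29) + 5·(5/29) = 43/29.
E[S | T = 8] = (43/29) / (13/29) = 43/13.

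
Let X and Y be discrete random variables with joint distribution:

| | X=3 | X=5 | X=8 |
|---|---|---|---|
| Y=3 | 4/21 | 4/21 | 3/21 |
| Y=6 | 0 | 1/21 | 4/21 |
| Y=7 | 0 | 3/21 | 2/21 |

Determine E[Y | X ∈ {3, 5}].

17/4

P(X ∈ {3, 5}) = 4/7.
Σ Y·P over the event = 3·(4/21) + 3·(4/21) + 6·(1/21) + 7·(3/21) = 17/7.
E[Y | X ∈ {3, 5}] = (17/7) / (4/7) = 17/4.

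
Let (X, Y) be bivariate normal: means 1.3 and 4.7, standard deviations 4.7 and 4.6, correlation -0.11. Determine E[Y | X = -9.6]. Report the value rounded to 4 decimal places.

5.8735

For a bivariate normal, E[Y | X=x] = μ_Y + ρ·(σ_Y/σ_X)·(x − μ_X).
E[Y | X=-9.6] = 4.7 + (-0.11)·(4.6/4.7)·(-9.6 − (1.3)) = 4.7 + (-0.10766)·(-10.9) = 5.8735.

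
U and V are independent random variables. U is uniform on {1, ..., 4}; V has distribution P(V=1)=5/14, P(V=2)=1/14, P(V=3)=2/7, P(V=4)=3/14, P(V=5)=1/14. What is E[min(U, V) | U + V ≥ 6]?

63/22

P(U + V ≥ 6) = 11/28.
Summing min(U,V)·P(x,y) over outcomes with U + V ≥ 6 gives 9/8.
E[min(U, V) | U + V ≥ 6] = (9/8) / (11/28) = 63/22.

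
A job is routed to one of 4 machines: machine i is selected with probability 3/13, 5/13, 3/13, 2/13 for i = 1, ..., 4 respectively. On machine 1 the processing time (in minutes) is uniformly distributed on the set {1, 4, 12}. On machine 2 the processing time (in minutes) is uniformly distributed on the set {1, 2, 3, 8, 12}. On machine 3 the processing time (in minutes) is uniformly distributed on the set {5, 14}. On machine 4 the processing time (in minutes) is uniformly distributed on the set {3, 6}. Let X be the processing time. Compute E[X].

161/26

E[X | machine 1] = (1+4+12)/3 = 17/3.
E[X | machine 2] = (1+2+3+8+12)/5 = 26/5.
E[X | machine 3] = (5+14)/2 = 19/2.
E[X | machine 4] = (3+6)/2 = 9/2.
By the law of total expectation,
E[X] = (3/13)·(17/3) + (5/13)·(26/5) + (3/13)·(19/2) + (2/13)·(9/2) = 161/26.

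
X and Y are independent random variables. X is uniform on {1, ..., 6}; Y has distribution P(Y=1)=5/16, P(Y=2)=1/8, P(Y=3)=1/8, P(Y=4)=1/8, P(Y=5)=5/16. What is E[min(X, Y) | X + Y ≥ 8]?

125/32

P(X + Y ≥ 8) = 1/3.
Summing min(X,Y)·P(x,y) over outcomes with X + Y ≥ 8 gives 125/96.
E[min(X, Y) | X + Y ≥ 8] = (125/96) / (1/3) = 125/32.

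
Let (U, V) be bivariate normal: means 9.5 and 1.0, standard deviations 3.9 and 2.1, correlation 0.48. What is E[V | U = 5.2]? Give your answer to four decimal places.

-0.1114

E[V | U=x] = μ_V + ρ(σ_V/σ_U)(x − μ_U) for jointly normal variables.
E[V | U=5.2] = 1.0 + (0.48)·(2.1/3.9)·(5.2 − (9.5)) = 1.0 + (0.25846)·(-4.3) = -0.1114.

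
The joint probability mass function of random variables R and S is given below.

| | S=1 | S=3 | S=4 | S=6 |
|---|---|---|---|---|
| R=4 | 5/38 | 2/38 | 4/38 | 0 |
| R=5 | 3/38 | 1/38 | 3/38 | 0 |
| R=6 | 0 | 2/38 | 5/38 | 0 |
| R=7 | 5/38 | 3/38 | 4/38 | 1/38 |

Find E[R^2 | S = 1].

400/13

P(S = 1) = 13/38.
Summing R^2·P(R=x,S=y) over the conditioning event gives 200/19.
E[R^2 | S = 1] = (200/19) / (13/38) = 400/13.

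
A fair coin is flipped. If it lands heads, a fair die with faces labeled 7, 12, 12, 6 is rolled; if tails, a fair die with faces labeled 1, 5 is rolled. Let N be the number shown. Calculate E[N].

E[N | heads] = (7+12+12+6)/4 = 37/4.
E[N | tails] = (1+5)/2 = 3.
By the law of total expectation,
E[N] = (1/2)·(37/4) + (1/2)·(3) = 49/8.

49/8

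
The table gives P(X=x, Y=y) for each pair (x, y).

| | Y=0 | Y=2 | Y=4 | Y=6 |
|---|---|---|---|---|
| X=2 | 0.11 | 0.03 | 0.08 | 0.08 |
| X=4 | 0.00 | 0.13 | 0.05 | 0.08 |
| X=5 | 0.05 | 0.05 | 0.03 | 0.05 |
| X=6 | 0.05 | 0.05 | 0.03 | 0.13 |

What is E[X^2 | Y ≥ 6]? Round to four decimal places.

22.1471

P(Y ≥ 6) = 0.34.
Σ X^2·P over the event = 4·(0.08) + 16·(0.08) + 25·(0.05) + 36·(0.13) = 7.53.
E[X^2 | Y ≥ 6] = (7.53) / (0.34) = 22.1471.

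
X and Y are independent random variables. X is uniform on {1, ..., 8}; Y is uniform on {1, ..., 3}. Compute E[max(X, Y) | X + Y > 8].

Outcomes with X + Y > 8: (6,3), (7,2), (7,3), (8,1), (8,2), (8,3), each with probability 1/24.
E[max(X, Y) | X + Y > 8] = (6 + 7 + 7 + 8 + 8 + 8) / 6 = 22/3.

22/3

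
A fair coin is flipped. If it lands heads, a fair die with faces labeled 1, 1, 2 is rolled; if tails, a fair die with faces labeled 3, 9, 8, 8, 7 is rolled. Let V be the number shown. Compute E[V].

25/6

E[V | heads] = (1+1+2)/3 = 4/3.
E[V | tails] = (3+9+8+8+7)/5 = 7.
By the law of total expectation,
E[V] = (1/2)·(4/3) + (1/2)·(7) = 25/6.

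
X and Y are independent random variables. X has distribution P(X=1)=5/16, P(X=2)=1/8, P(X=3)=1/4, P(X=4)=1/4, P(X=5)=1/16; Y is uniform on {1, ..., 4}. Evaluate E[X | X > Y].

48/13

P(X > Y) = 13/32.
Summing X·P(x,y) over outcomes with X > Y gives 3/2.
E[X | X > Y] = (3/2) / (13/32) = 48/13.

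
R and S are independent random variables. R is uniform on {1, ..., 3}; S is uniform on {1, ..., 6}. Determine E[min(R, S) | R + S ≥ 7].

7/3

Outcomes with R + S ≥ 7: (1,6), (2,5), (2,6), (3,4), (3,5), (3,6), each with probability 1/18.
E[min(R, S) | R + S ≥ 7] = (1 + 2 + 2 + 3 + 3 + 3) / 6 = 7/3.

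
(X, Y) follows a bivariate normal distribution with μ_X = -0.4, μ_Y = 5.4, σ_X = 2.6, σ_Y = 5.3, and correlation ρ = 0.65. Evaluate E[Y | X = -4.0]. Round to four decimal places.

0.6300

E[Y | X=x] = μ_Y + ρ(σ_Y/σ_X)(x − μ_X) for jointly normal variables.
E[Y | X=-4.0] = 5.4 + (0.65)·(5.3/2.6)·(-4.0 − (-0.4)) = 5.4 + (1.325)·(-3.6) = 0.6300.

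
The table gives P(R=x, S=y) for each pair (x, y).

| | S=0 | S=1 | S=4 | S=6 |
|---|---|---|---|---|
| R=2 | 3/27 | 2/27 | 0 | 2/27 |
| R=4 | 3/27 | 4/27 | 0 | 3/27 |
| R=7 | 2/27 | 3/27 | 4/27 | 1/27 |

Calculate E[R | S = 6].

P(S = 6) = 2/9.
Σ R·P over the event = 2·(2/27) + 4·(3/27) + 7·(1/27) = 23/27.
E[R | S = 6] = (23/27) / (2/9) = 23/6.

23/6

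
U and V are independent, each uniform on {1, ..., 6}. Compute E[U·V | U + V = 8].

Outcomes with U + V = 8: (2,6), (3,5), (4,4), (5,3), (6,2), each with probability 1/36.
E[U·V | U + V = 8] = (12 + 15 + 16 + 15 + 12) / 5 = 14.

14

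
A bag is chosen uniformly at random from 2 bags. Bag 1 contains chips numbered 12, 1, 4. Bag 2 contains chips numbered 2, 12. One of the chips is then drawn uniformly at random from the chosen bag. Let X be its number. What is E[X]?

E[X | bag 1] = (12+1+4)/3 = 17/3.
E[X | bag 2] = (2+12)/2 = 7.
By the law of total expectation,
E[X] = (1/2)·(17/3) + (1/2)·(7) = 19/3.

19/3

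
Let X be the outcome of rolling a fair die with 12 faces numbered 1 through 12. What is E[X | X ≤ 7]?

4

Given X ≤ 7, X is equally likely to be any of {1, 2, 3, 4, 5, 6, 7}.
E[X | X ≤ 7] = (1 + 2 + 3 + 4 + 5 + 6 + 7) / 7 = 4.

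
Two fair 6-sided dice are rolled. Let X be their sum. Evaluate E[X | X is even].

P(X is even) = 1/2.
Σ over the event: 2·1/36 + 4·1/12 + 6·5/36 + 8·5/36 + 10·1/12 + 12·1/36 = 7/2.
E[X | X is even] = (7/2) / (1/2) = 7.

7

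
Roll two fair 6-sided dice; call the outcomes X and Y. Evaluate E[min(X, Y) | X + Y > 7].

P(X + Y > 7) = 5/12.
Summing min(X,Y)·P(x,y) over outcomes with X + Y > 7 gives 19/12.
E[min(X, Y) | X + Y > 7] = (19/12) / (5/12) = 19/5.

19/5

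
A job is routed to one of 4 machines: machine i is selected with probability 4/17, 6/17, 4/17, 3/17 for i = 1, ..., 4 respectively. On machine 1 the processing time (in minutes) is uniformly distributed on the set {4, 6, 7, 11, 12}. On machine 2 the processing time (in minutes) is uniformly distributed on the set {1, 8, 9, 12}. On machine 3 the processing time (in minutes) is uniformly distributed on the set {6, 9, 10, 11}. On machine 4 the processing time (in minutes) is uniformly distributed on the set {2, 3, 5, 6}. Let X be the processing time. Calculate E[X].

E[X | machine 1] = (4+6+7+11+12)/5 = 8.
E[X | machine 2] = (1+8+9+12)/4 = 15/2.
E[X | machine 3] = (6+9+10+11)/4 = 9.
E[X | machine 4] = (2+3+5+6)/4 = 4.
E[X] = (4/17)·(8) + (6/17)·(15/2) + (4/17)·(9) + (3/17)·(4) = 125/17.

125/17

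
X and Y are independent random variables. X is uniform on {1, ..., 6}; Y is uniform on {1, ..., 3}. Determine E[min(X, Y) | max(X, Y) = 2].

4/3

P(max(X, Y) = 2) = 1/6.
Summing min(X,Y)·P(x,y) over outcomes with max(X, Y) = 2 gives 2/9.
E[min(X, Y) | max(X, Y) = 2] = (2/9) / (1/6) = 4/3.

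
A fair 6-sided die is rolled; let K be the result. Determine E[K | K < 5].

Given K < 5, K is equally likely to be any of {1, 2, 3, 4}.
E[K | K < 5] = (1 + 2 + 3 + 4) / 4 = 5/2.

5/2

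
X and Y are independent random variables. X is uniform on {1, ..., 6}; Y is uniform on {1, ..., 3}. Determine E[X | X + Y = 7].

Outcomes with X + Y = 7: (4,3), (5,2), (6,1), each with probability 1/18.
E[X | X + Y = 7] = (4 + 5 + 6) / 3 = 5.

5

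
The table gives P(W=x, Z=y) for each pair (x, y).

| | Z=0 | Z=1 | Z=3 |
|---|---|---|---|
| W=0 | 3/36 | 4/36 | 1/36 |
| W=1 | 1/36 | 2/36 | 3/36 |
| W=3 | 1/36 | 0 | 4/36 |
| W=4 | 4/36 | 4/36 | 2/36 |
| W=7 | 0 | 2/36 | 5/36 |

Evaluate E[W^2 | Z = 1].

P(Z = 1) = 1/3.
Summing W^2·P(W=x,Z=y) over the conditioning event gives 41/9.
E[W^2 | Z = 1] = (41/9) / (1/3) = 41/3.

41/3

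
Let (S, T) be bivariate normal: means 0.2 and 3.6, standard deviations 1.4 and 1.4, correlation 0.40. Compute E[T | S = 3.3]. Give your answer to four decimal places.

The regression of T on S has slope ρ·σ_T/σ_S and passes through (μ_S, μ_T).
E[T | S=3.3] = 3.6 + (0.40)·(1.4/1.4)·(3.3 − (0.2)) = 3.6 + (0.4)·(3.1) = 4.8400.

4.8400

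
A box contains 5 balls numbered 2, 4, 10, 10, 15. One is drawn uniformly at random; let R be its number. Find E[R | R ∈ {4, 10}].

P(R ∈ {4, 10}) = 3/5.
Σ over the event: 4·1/5 + 10·2/5 = 24/5.
E[R | R ∈ {4, 10}] = (24/5) / (3/5) = 8.

8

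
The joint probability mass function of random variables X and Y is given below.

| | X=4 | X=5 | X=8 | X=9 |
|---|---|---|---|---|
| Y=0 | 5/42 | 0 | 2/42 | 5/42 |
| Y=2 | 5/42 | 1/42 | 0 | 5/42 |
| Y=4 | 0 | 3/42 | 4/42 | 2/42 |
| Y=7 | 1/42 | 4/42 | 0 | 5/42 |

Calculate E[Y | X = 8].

8/3

P(X = 8) = 1/7.
Σ Y·P over the event = 0·(2/42) + 4·(4/42) = 8/21.
E[Y | X = 8] = (8/21) / (1/7) = 8/3.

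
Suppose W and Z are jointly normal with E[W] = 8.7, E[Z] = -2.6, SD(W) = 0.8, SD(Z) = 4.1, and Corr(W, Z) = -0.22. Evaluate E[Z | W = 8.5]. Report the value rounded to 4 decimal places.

-2.3745

For a bivariate normal, E[Z | W=x] = μ_Z + ρ·(σ_Z/σ_W)·(x − μ_W).
E[Z | W=8.5] = -2.6 + (-0.22)·(4.1/0.8)·(8.5 − (8.7)) = -2.6 + (-1.1275)·(-0.2) = -2.3745.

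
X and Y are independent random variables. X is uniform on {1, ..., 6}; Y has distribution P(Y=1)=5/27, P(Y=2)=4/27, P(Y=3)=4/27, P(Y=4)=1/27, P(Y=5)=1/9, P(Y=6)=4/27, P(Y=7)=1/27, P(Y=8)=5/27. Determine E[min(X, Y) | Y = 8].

7/2

P(Y = 8) = 5/27.
Summing min(X,Y)·P(x,y) over outcomes with Y = 8 gives 35/54.
E[min(X, Y) | Y = 8] = (35/54) / (5/27) = 7/2.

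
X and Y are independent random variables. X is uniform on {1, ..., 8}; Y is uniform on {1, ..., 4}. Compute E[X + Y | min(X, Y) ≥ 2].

8

P(min(X, Y) ≥ 2) = 21/32.
Summing (X+Y)·P(x,y) over outcomes with min(X, Y) ≥ 2 gives 21/4.
E[X + Y | min(X, Y) ≥ 2] = (21/4) / (21/32) = 8.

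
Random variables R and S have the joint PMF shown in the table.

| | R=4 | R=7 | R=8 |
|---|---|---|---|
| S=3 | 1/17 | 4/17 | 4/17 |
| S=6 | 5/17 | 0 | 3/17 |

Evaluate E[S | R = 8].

P(R = 8) = 7/17.
Σ S·P over the event = 3·(4/17) + 6·(3/17) = 30/17.
E[S | R = 8] = (30/17) / (7/17) = 30/7.

30/7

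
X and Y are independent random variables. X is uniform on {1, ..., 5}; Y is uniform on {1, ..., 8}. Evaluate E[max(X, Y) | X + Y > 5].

P(X + Y > 5) = 3/4.
Summing max(X,Y)·P(x,y) over outcomes with X + Y > 5 gives 173/40.
E[max(X, Y) | X + Y > 5] = (173/40) / (3/4) = 173/30.

173/30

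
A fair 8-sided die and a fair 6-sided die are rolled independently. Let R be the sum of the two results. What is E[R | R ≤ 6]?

14/3

P(R ≤ 6) = 5/16.
Σ over the event: 2·1/48 + 3·1/24 + 4·1/16 + 5·1/12 + 6·5/48 = 35/24.
E[R | R ≤ 6] = (35/24) / (5/16) = 14/3.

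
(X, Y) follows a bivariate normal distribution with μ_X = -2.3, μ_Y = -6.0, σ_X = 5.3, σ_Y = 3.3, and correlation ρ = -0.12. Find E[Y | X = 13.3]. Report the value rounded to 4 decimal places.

-7.1656

For a bivariate normal, E[Y | X=x] = μ_Y + ρ·(σ_Y/σ_X)·(x − μ_X).
E[Y | X=13.3] = -6.0 + (-0.12)·(3.3/5.3)·(13.3 − (-2.3)) = -6.0 + (-0.074717)·(15.6) = -7.1656.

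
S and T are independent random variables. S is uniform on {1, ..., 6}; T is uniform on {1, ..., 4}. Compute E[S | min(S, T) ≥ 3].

9/2

Outcomes with min(S, T) ≥ 3: (3,3), (3,4), (4,3), (4,4), (5,3), (5,4), (6,3), (6,4), each with probability 1/24.
E[S | min(S, T) ≥ 3] = (3 + 3 + 4 + 4 + 5 + 5 + 6 + 6) / 8 = 9/2.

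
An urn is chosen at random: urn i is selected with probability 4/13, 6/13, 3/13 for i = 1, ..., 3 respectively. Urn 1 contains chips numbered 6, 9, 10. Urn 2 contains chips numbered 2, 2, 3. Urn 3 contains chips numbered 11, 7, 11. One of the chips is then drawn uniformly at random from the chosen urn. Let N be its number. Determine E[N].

E[N | urn 1] = (6+9+10)/3 = 25/3.
E[N | urn 2] = (2+2+3)/3 = 7/3.
E[N | urn 3] = (11+7+11)/3 = 29/3.
By the law of total expectation,
E[N] = (4/13)·(25/3) + (6/13)·(7/3) + (3/13)·(29/3) = 229/39.

229/39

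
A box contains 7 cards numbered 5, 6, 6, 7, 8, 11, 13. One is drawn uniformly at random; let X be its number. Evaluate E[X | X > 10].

P(X > 10) = 2/7.
Σ over the event: 11·1/7 + 13·1/7 = 24/7.
E[X | X > 10] = (24/7) / (2/7) = 12.

12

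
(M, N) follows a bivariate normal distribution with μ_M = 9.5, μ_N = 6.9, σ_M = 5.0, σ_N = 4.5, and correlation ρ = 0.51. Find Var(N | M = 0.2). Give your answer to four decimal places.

14.9830

For a bivariate normal, Var(N | M=x) = σ_N²(1 − ρ²).
Var(N | M=0.2) = (4.5)²·(1 − (0.51)²) = 20.25·0.7399 = 14.9830.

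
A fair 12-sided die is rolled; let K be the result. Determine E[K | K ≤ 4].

Given K ≤ 4, K is equally likely to be any of {1, 2, 3, 4}.
E[K | K ≤ 4] = (1 + 2 + 3 + 4) / 4 = 5/2.

5/2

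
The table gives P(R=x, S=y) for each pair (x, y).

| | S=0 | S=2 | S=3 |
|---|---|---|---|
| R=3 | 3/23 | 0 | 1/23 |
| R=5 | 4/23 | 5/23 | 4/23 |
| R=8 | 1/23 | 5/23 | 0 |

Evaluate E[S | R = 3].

3/4

P(R = 3) = 4/23.
Σ S·P over the event = 0·(3/23) + 3·(1/23) = 3/23.
E[S | R = 3] = (3/23) / (4/23) = 3/4.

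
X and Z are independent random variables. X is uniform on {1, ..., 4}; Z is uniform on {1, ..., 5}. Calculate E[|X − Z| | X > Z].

5/3

Outcomes with X > Z: (2,1), (3,1), (3,2), (4,1), (4,2), (4,3), each with probability 1/20.
E[|X − Z| | X > Z] = (1 + 2 + 1 + 3 + 2 + 1) / 6 = 5/3.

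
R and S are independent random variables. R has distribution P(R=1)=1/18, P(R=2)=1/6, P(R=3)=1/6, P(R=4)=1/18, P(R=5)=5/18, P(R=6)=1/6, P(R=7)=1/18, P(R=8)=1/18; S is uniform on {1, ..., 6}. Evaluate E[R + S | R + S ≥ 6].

P(R + S ≥ 6) = 22/27.
Summing (R+S)·P(x,y) over outcomes with R + S ≥ 6 gives 191/27.
E[R + S | R + S ≥ 6] = (191/27) / (22/27) = 191/22.

191/22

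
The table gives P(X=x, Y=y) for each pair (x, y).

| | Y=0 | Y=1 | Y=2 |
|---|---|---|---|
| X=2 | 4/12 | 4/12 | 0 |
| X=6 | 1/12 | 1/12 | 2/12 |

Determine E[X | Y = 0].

P(Y = 0) = 5/12.
Σ X·P over the event = 2·(4/12) + 6·(1/12) = 7/6.
E[X | Y = 0] = (7/6) / (5/12) = 14/5.

14/5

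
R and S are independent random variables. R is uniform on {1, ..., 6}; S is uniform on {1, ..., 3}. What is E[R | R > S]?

P(R > S) = 2/3.
Summing R·P(x,y) over outcomes with R > S gives 53/18.
E[R | R > S] = (53/18) / (2/3) = 53/12.

53/12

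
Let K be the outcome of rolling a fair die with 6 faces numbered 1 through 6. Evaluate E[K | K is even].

Given K is even, K is equally likely to be any of {2, 4, 6}.
E[K | K is even] = (2 + 4 + 6) / 3 = 4.

4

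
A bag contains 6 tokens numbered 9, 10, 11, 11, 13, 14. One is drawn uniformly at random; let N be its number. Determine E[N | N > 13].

P(N > 13) = 1/6.
Σ over the event: 14·1/6 = 7/3.
E[N | N > 13] = (7/3) / (1/6) = 14.

14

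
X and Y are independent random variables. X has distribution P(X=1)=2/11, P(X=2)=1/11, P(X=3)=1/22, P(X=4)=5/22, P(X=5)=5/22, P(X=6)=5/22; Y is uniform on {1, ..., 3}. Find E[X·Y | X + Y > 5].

P(X + Y > 5) = 41/66.
Summing XY·P(x,y) over outcomes with X + Y > 5 gives 439/66.
E[X·Y | X + Y > 5] = (439/66) / (41/66) = 439/41.

439/41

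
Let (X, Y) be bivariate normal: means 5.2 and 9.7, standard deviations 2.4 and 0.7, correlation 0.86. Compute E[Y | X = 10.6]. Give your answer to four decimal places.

For a bivariate normal, E[Y | X=x] = μ_Y + ρ·(σ_Y/σ_X)·(x − μ_X).
E[Y | X=10.6] = 9.7 + (0.86)·(0.7/2.4)·(10.6 − (5.2)) = 9.7 + (0.25083)·(5.4) = 11.0545.

11.0545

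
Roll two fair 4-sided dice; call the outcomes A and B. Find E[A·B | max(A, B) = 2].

Outcomes with max(A, B) = 2: (1,2), (2,1), (2,2), each with probability 1/16.
E[A·B | max(A, B) = 2] = (2 + 2 + 4) / 3 = 8/3.

8/3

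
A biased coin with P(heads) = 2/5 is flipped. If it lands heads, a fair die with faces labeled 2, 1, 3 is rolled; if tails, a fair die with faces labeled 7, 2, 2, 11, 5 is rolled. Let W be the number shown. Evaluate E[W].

E[W | heads] = (2+1+3)/3 = 2.
E[W | tails] = (7+2+2+11+5)/5 = 27/5.
E[W] = (2/5)·(2) + (3/5)·(27/5) = 101/25.

101/25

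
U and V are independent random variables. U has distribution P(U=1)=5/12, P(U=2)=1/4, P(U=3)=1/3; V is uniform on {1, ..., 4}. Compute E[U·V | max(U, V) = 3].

21/4

P(max(U, V) = 3) = 5/12.
Summing UV·P(x,y) over outcomes with max(U, V) = 3 gives 35/16.
E[U·V | max(U, V) = 3] = (35/16) / (5/12) = 21/4.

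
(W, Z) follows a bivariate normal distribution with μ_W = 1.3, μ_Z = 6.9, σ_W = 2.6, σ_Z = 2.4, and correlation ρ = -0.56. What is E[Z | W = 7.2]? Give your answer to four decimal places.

3.8502

The regression of Z on W has slope ρ·σ_Z/σ_W and passes through (μ_W, μ_Z).
E[Z | W=7.2] = 6.9 + (-0.56)·(2.4/2.6)·(7.2 − (1.3)) = 6.9 + (-0.51692)·(5.9) = 3.8502.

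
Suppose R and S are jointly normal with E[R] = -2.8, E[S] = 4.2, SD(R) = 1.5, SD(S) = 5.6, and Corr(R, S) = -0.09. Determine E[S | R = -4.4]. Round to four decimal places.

4.7376

For a bivariate normal, E[S | R=x] = μ_S + ρ·(σ_S/σ_R)·(x − μ_R).
E[S | R=-4.4] = 4.2 + (-0.09)·(5.6/1.5)·(-4.4 − (-2.8)) = 4.2 + (-0.336)·(-1.6) = 4.7376.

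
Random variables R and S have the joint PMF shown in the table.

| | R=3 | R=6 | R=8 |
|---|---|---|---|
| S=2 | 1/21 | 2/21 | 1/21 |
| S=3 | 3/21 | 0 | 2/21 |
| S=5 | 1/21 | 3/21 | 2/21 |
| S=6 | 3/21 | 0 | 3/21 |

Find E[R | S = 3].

5

P(S = 3) = 5/21.
Σ R·P over the event = 3·(3/21) + 8·(2/21) = 25/21.
E[R | S = 3] = (25/21) / (5/21) = 5.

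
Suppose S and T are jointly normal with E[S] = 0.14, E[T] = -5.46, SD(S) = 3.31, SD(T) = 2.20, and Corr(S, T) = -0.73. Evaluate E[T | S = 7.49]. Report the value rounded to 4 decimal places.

-9.0262

E[T | S=x] = μ_T + ρ(σ_T/σ_S)(x − μ_S) for jointly normal variables.
E[T | S=7.49] = -5.46 + (-0.73)·(2.20/3.31)·(7.49 − (0.14)) = -5.46 + (-0.4852)·(7.35) = -9.0262.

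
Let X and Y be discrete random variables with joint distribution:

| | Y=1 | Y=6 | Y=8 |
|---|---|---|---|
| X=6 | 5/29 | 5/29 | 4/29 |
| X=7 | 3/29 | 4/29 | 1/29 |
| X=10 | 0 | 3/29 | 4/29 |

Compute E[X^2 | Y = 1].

327/8

P(Y = 1) = 8/29.
Σ X^2·P over the event = 36·(5/29) + 49·(3/29) = 327/29.
E[X^2 | Y = 1] = (327/29) / (8/29) = 327/8.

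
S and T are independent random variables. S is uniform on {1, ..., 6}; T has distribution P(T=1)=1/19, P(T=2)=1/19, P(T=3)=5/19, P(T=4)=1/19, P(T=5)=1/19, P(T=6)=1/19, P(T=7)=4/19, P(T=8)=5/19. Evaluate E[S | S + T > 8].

P(S + T > 8) = 32/57.
Summing S·P(x,y) over outcomes with S + T > 8 gives 259/114.
E[S | S + T > 8] = (259/114) / (32/57) = 259/64.

259/64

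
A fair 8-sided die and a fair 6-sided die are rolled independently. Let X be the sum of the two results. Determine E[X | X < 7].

14/3

P(X < 7) = 5/16.
Σ over the event: 2·1/48 + 3·1/24 + 4·1/16 + 5·1/12 + 6·5/48 = 35/24.
E[X | X < 7] = (35/24) / (5/16) = 14/3.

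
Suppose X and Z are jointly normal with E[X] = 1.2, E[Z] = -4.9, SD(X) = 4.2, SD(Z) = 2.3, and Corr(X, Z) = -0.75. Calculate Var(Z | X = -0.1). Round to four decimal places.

The conditional variance in a bivariate normal is σ_Z²(1 − ρ²), independent of x.
Var(Z | X=-0.1) = (2.3)²·(1 − (-0.75)²) = 5.29·0.4375 = 2.3144.

2.3144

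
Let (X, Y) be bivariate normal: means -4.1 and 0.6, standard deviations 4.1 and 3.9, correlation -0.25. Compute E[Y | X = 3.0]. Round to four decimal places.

-1.0884

For a bivariate normal, E[Y | X=x] = μ_Y + ρ·(σ_Y/σ_X)·(x − μ_X).
E[Y | X=3.0] = 0.6 + (-0.25)·(3.9/4.1)·(3.0 − (-4.1)) = 0.6 + (-0.2378)·(7.1) = -1.0884.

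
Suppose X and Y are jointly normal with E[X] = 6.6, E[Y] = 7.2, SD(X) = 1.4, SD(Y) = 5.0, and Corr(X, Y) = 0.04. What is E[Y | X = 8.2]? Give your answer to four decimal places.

E[Y | X=x] = μ_Y + ρ(σ_Y/σ_X)(x − μ_X) for jointly normal variables.
E[Y | X=8.2] = 7.2 + (0.04)·(5.0/1.4)·(8.2 − (6.6)) = 7.2 + (0.14286)·(1.6) = 7.4286.

7.4286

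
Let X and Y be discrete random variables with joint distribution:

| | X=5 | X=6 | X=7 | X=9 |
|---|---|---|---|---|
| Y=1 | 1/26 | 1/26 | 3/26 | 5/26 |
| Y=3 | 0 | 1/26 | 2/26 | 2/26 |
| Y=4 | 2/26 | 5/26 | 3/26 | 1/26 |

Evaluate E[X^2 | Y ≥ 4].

P(Y ≥ 4) = 11/26.
Σ X^2·P over the event = 25·(2/26) + 36·(5/26) + 49·(3/26) + 81·(1/26) = 229/13.
E[X^2 | Y ≥ 4] = (229/13) / (11/26) = 458/11.

458/11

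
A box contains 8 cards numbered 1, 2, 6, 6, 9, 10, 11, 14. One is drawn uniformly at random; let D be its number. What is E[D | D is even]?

P(D is even) = 5/8.
Σ over the event: 2·1/8 + 6·1/4 + 10·1/8 + 14·1/8 = 19/4.
E[D | D is even] = (19/4) / (5/8) = 38/5.

38/5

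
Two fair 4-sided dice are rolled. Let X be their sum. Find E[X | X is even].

5

P(X is even) = 1/2.
Σ over the event: 2·1/16 + 4·3/16 + 6·3/16 + 8·1/16 = 5/2.
E[X | X is even] = (5/2) / (1/2) = 5.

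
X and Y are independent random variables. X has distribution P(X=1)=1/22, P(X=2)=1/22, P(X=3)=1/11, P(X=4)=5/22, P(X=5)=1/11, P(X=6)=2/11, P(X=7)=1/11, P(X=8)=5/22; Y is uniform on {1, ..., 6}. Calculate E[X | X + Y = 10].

6

P(X + Y = 10) = 3/22.
Summing X·P(x,y) over outcomes with X + Y = 10 gives 9/11.
E[X | X + Y = 10] = (9/11) / (3/22) = 6.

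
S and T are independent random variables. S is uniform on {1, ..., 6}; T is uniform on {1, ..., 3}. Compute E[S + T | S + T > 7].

25/3

Outcomes with S + T > 7: (5,3), (6,2), (6,3), each with probability 1/18.
E[S + T | S + T > 7] = (8 + 8 + 9) / 3 = 25/3.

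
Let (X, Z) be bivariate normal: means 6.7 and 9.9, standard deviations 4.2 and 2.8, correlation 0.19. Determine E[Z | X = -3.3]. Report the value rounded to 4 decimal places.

8.6333

E[Z | X=x] = μ_Z + ρ(σ_Z/σ_X)(x − μ_X) for jointly normal variables.
E[Z | X=-3.3] = 9.9 + (0.19)·(2.8/4.2)·(-3.3 − (6.7)) = 9.9 + (0.12667)·(-10) = 8.6333.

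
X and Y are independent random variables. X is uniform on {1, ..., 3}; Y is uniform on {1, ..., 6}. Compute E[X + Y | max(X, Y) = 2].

10/3

Outcomes with max(X, Y) = 2: (1,2), (2,1), (2,2), each with probability 1/18.
E[X + Y | max(X, Y) = 2] = (3 + 3 + 4) / 3 = 10/3.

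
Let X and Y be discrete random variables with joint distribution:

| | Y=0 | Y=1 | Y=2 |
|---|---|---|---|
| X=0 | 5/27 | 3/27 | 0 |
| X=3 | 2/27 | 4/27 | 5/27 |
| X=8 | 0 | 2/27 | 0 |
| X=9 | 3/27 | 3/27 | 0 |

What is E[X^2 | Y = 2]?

9

P(Y = 2) = 5/27.
Σ X^2·P over the event = 9·(5/27) = 5/3.
E[X^2 | Y = 2] = (5/3) / (5/27) = 9.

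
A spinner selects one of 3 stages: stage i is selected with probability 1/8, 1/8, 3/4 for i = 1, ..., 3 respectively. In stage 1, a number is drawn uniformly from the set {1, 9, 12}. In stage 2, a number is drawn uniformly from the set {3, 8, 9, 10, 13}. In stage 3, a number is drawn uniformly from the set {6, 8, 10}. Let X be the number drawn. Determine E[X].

959/120

E[X | stage 1] = (1+9+12)/3 = 22/3.
E[X | stage 2] = (3+8+9+10+13)/5 = 43/5.
E[X | stage 3] = (6+8+10)/3 = 8.
E[X] = (1/8)·(22/3) + (1/8)·(43/5) + (3/4)·(8) = 959/120.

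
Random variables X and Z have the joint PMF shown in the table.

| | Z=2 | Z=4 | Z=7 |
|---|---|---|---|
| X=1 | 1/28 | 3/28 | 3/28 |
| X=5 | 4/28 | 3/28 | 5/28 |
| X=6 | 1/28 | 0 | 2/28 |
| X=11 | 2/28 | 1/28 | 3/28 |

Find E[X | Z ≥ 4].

P(Z ≥ 4) = 5/7.
Σ X·P over the event = 1·(3/28) + 1·(3/28) + 5·(3/28) + 5·(5/28) + 6·(2/28) + 11·(1/28) + 11·(3/28) = 51/14.
E[X | Z ≥ 4] = (51/14) / (5/7) = 51/10.

51/10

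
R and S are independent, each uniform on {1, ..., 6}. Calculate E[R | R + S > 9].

16/3

P(R + S > 9) = 1/6.
Summing R·P(x,y) over outcomes with R + S > 9 gives 8/9.
E[R | R + S > 9] = (8/9) / (1/6) = 16/3.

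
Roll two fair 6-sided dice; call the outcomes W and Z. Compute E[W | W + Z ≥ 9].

Outcomes with W + Z ≥ 9: (3,6), (4,5), (4,6), (5,4), (5,5), (5,6), (6,3), (6,4), (6,5), (6,6), each with probability 1/36.
E[W | W + Z ≥ 9] = (3 + 4 + 4 + 5 + 5 + 5 + 6 + 6 + 6 + 6) / 10 = 5.

5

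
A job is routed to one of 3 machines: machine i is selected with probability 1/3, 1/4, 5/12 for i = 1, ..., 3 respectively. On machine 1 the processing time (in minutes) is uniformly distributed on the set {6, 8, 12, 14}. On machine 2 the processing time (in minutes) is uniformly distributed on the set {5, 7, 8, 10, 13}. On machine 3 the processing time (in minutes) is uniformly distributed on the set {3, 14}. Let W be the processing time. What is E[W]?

361/40

E[W | machine 1] = (6+8+12+14)/4 = 10.
E[W | machine 2] = (5+7+8+10+13)/5 = 43/5.
E[W | machine 3] = (3+14)/2 = 17/2.
By the law of total expectation,
E[W] = (1/3)·(10) + (1/4)·(43/5) + (5/12)·(17/2) = 361/40.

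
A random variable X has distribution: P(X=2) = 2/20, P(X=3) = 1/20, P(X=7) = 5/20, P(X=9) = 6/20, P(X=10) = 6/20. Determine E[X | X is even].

8

P(X is even) = 2/5.
Σ over the event: 2·1/10 + 10·3/10 = 16/5.
E[X | X is even] = (16/5) / (2/5) = 8.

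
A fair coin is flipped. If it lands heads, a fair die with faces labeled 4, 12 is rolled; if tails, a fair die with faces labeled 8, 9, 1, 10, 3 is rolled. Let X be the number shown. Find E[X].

71/10

E[X | heads] = (4+12)/2 = 8.
E[X | tails] = (8+9+1+10+3)/5 = 31/5.
E[X] = (1/2)·(8) + (1/2)·(31/5) = 71/10.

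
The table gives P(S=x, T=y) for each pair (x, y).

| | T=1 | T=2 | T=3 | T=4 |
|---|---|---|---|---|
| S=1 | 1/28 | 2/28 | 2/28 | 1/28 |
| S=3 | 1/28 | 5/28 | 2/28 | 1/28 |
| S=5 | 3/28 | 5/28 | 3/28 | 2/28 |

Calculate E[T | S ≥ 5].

30/13

P(S ≥ 5) = 13/28.
Σ T·P over the event = 1·(3/28) + 2·(5/28) + 3·(3/28) + 4·(2/28) = 15/14.
E[T | S ≥ 5] = (15/14) / (13/28) = 30/13.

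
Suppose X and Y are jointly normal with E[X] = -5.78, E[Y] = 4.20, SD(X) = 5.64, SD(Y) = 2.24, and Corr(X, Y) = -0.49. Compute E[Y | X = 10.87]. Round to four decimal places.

The regression of Y on X has slope ρ·σ_Y/σ_X and passes through (μ_X, μ_Y).
E[Y | X=10.87] = 4.20 + (-0.49)·(2.24/5.64)·(10.87 − (-5.78)) = 4.20 + (-0.19461)·(16.65) = 0.9597.

0.9597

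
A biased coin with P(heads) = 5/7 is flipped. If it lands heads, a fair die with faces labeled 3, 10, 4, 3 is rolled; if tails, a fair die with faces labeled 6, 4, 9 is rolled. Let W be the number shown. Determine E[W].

113/21

E[W | heads] = (3+10+4+3)/4 = 5.
E[W | tails] = (6+4+9)/3 = 19/3.
E[W] = (5/7)·(5) + (2/7)·(19/3) = 113/21.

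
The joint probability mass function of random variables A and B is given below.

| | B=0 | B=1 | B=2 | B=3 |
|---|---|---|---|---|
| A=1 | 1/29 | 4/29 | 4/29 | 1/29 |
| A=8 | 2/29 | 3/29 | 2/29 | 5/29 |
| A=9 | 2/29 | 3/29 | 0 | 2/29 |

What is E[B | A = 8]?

11/6

P(A = 8) = 12/29.
Summing B·P(A=x,B=y) over the conditioning event gives 22/29.
E[B | A = 8] = (22/29) / (12/29) = 11/6.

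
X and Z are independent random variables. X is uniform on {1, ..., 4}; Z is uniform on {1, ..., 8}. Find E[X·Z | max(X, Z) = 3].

P(max(X, Z) = 3) = 5/32.
Summing XZ·P(x,y) over outcomes with max(X, Z) = 3 gives 27/32.
E[X·Z | max(X, Z) = 3] = (27/32) / (5/32) = 27/5.

27/5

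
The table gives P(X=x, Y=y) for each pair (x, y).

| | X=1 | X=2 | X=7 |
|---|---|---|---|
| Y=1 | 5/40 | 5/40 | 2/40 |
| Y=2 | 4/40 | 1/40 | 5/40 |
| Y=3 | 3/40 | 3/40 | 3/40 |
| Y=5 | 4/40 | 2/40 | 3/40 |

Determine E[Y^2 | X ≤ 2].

26/3

P(X ≤ 2) = 27/40.
Σ Y^2·P over the event = 1·(5/40) + 4·(4/40) + 9·(3/40) + 25·(4/40) + 1·(5/40) + 4·(1/40) + 9·(3/40) + 25·(2/40) = 117/20.
E[Y^2 | X ≤ 2] = (117/20) / (27/40) = 26/3.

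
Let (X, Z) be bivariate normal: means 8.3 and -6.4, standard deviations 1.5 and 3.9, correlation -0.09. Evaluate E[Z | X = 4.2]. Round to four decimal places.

-5.4406

E[Z | X=x] = μ_Z + ρ(σ_Z/σ_X)(x − μ_X) for jointly normal variables.
E[Z | X=4.2] = -6.4 + (-0.09)·(3.9/1.5)·(4.2 − (8.3)) = -6.4 + (-0.234)·(-4.1) = -5.4406.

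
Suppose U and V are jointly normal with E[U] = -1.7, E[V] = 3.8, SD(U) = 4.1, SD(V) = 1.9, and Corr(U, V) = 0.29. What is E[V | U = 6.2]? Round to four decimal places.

4.8617

E[V | U=x] = μ_V + ρ(σ_V/σ_U)(x − μ_U) for jointly normal variables.
E[V | U=6.2] = 3.8 + (0.29)·(1.9/4.1)·(6.2 − (-1.7)) = 3.8 + (0.13439)·(7.9) = 4.8617.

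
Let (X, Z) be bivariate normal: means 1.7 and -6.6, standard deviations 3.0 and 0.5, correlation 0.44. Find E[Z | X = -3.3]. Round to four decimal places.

E[Z | X=x] = μ_Z + ρ(σ_Z/σ_X)(x − μ_X) for jointly normal variables.
E[Z | X=-3.3] = -6.6 + (0.44)·(0.5/3.0)·(-3.3 − (1.7)) = -6.6 + (0.073333)·(-5) = -6.9667.

-6.9667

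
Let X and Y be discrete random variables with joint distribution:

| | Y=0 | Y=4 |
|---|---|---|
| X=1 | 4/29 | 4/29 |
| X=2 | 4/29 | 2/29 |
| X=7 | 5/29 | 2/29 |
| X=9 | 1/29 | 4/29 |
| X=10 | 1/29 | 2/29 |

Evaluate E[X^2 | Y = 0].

P(Y = 0) = 15/29.
Σ X^2·P over the event = 1·(4/29) + 4·(4/29) + 49·(5/29) + 81·(1/29) + 100·(1/29) = 446/29.
E[X^2 | Y = 0] = (446/29) / (15/29) = 446/15.

446/15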